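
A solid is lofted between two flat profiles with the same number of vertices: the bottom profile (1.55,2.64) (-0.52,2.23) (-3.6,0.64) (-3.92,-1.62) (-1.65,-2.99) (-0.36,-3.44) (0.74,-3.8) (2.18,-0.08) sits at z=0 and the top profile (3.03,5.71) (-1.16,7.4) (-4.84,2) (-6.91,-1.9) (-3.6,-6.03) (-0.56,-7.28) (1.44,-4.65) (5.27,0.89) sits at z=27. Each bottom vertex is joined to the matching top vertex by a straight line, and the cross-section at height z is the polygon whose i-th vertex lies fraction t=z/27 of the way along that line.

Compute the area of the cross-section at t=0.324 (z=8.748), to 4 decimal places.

Cross-section at t=0.324: each vertex is (1-t)·p0[i] + t·p1[i].
  v1: (1-0.324)·(1.55,2.64) + 0.324·(3.03,5.71) = (2.0295,3.6347)
  v2: (1-0.324)·(-0.52,2.23) + 0.324·(-1.16,7.4) = (-0.7274,3.9051)
  v3: (1-0.324)·(-3.6,0.64) + 0.324·(-4.84,2) = (-4.0018,1.0806)
  v4: (1-0.324)·(-3.92,-1.62) + 0.324·(-6.91,-1.9) = (-4.8888,-1.7107)
  v5: (1-0.324)·(-1.65,-2.99) + 0.324·(-3.6,-6.03) = (-2.2818,-3.9750)
  v6: (1-0.324)·(-0.36,-3.44) + 0.324·(-0.56,-7.28) = (-0.4248,-4.6842)
  v7: (1-0.324)·(0.74,-3.8) + 0.324·(1.44,-4.65) = (0.9668,-4.0754)
  v8: (1-0.324)·(2.18,-0.08) + 0.324·(5.27,0.89) = (3.1812,0.2343)
Shoelace sum Σ(x_i·y_{i+1} − x_{i+1}·y_i):
  i=1: 2.0295·3.9051 − -0.7274·3.6347 = +10.5692 (running +10.5692)
  i=2: -0.7274·1.0806 − -4.0018·3.9051 = +14.8412 (running +25.4103)
  i=3: -4.0018·-1.7107 − -4.8888·1.0806 = +12.1289 (running +37.5392)
  i=4: -4.8888·-3.9750 − -2.2818·-1.7107 = +15.5291 (running +53.0683)
  i=5: -2.2818·-4.6842 − -0.4248·-3.9750 = +8.9998 (running +62.0681)
  i=6: -0.4248·-4.0754 − 0.9668·-4.6842 = +6.2599 (running +68.3280)
  i=7: 0.9668·0.2343 − 3.1812·-4.0754 = +13.1910 (running +81.5190)
  i=8: 3.1812·3.6347 − 2.0295·0.2343 = +11.0870 (running +92.6060)
Area = |Σ|/2 = |92.6060|/2 = 46.3030

Area at t=0.324: 46.3030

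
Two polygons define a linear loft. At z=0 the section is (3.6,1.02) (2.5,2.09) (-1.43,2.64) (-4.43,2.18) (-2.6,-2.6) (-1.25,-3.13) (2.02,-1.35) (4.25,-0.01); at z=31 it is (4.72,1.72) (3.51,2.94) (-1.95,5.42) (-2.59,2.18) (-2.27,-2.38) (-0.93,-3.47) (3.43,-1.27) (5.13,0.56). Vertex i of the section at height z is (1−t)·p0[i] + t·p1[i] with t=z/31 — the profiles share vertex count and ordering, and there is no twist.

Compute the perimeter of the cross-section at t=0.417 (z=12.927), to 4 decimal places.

Cross-section at t=0.417: each vertex is (1-t)·p0[i] + t·p1[i].
  v1: (1-0.417)·(3.6,1.02) + 0.417·(4.72,1.72) = (4.0670,1.3119)
  v2: (1-0.417)·(2.5,2.09) + 0.417·(3.51,2.94) = (2.9212,2.4444)
  v3: (1-0.417)·(-1.43,2.64) + 0.417·(-1.95,5.42) = (-1.6468,3.7993)
  v4: (1-0.417)·(-4.43,2.18) + 0.417·(-2.59,2.18) = (-3.6627,2.1800)
  v5: (1-0.417)·(-2.6,-2.6) + 0.417·(-2.27,-2.38) = (-2.4624,-2.5083)
  v6: (1-0.417)·(-1.25,-3.13) + 0.417·(-0.93,-3.47) = (-1.1166,-3.2718)
  v7: (1-0.417)·(2.02,-1.35) + 0.417·(3.43,-1.27) = (2.6080,-1.3166)
  v8: (1-0.417)·(4.25,-0.01) + 0.417·(5.13,0.56) = (4.6170,0.2277)
Perimeter = Σ |v_{i+1} − v_i|:
  edge 1→2: √(-1.1459² + 1.1325²) = 1.6111 (running 1.6111)
  edge 2→3: √(-4.5680² + 1.3548²) = 4.7647 (running 6.3758)
  edge 3→4: √(-2.0159² + -1.6193²) = 2.5857 (running 8.9615)
  edge 4→5: √(1.2003² + -4.6883²) = 4.8395 (running 13.8010)
  edge 5→6: √(1.3458² + -0.7635²) = 1.5473 (running 15.3483)
  edge 6→7: √(3.7245² + 1.9551²) = 4.2065 (running 19.5548)
  edge 7→8: √(2.0090² + 1.5443²) = 2.5340 (running 22.0888)
  edge 8→1: √(-0.5499² + 1.0842²) = 1.2157 (running 23.3045)
Perimeter = 23.3045

Perimeter at t=0.417: 23.3045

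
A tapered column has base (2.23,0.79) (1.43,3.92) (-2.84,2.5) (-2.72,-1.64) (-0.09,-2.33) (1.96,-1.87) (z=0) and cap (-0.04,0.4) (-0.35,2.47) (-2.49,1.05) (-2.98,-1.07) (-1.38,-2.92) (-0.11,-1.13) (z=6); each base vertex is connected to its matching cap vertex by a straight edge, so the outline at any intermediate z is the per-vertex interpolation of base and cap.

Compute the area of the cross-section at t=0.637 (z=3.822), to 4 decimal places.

Cross-section at t=0.637: each vertex is (1-t)·p0[i] + t·p1[i].
  v1: (1-0.637)·(2.23,0.79) + 0.637·(-0.04,0.4) = (0.7840,0.5416)
  v2: (1-0.637)·(1.43,3.92) + 0.637·(-0.35,2.47) = (0.2961,2.9964)
  v3: (1-0.637)·(-2.84,2.5) + 0.637·(-2.49,1.05) = (-2.6170,1.5764)
  v4: (1-0.637)·(-2.72,-1.64) + 0.637·(-2.98,-1.07) = (-2.8856,-1.2769)
  v5: (1-0.637)·(-0.09,-2.33) + 0.637·(-1.38,-2.92) = (-0.9117,-2.7058)
  v6: (1-0.637)·(1.96,-1.87) + 0.637·(-0.11,-1.13) = (0.6414,-1.3986)
Shoelace sum Σ(x_i·y_{i+1} − x_{i+1}·y_i):
  i=1: 0.7840·2.9964 − 0.2961·0.5416 = +2.1888 (running +2.1888)
  i=2: 0.2961·1.5764 − -2.6170·2.9964 = +8.3084 (running +10.4972)
  i=3: -2.6170·-1.2769 − -2.8856·1.5764 = +7.8905 (running +18.3877)
  i=4: -2.8856·-2.7058 − -0.9117·-1.2769 = +6.6438 (running +25.0315)
  i=5: -0.9117·-1.3986 − 0.6414·-2.7058 = +3.0107 (running +28.0422)
  i=6: 0.6414·0.5416 − 0.7840·-1.3986 = +1.4439 (running +29.4861)
Area = |Σ|/2 = |29.4861|/2 = 14.7431

Area at t=0.637: 14.7431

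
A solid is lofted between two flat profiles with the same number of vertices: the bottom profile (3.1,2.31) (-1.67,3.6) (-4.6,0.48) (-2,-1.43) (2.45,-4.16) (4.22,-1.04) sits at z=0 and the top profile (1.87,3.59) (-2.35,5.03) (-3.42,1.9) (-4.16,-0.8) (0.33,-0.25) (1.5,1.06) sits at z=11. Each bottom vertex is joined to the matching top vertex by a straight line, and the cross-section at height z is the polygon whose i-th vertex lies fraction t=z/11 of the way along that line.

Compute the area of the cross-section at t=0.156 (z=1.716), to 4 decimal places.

Cross-section at t=0.156: each vertex is (1-t)·p0[i] + t·p1[i].
  v1: (1-0.156)·(3.1,2.31) + 0.156·(1.87,3.59) = (2.9081,2.5097)
  v2: (1-0.156)·(-1.67,3.6) + 0.156·(-2.35,5.03) = (-1.7761,3.8231)
  v3: (1-0.156)·(-4.6,0.48) + 0.156·(-3.42,1.9) = (-4.4159,0.7015)
  v4: (1-0.156)·(-2,-1.43) + 0.156·(-4.16,-0.8) = (-2.3370,-1.3317)
  v5: (1-0.156)·(2.45,-4.16) + 0.156·(0.33,-0.25) = (2.1193,-3.5500)
  v6: (1-0.156)·(4.22,-1.04) + 0.156·(1.5,1.06) = (3.7957,-0.7124)
Shoelace sum Σ(x_i·y_{i+1} − x_{i+1}·y_i):
  i=1: 2.9081·3.8231 − -1.7761·2.5097 = +15.5754 (running +15.5754)
  i=2: -1.7761·0.7015 − -4.4159·3.8231 = +15.6365 (running +31.2118)
  i=3: -4.4159·-1.3317 − -2.3370·0.7015 = +7.5202 (running +38.7320)
  i=4: -2.3370·-3.5500 − 2.1193·-1.3317 = +11.1186 (running +49.8506)
  i=5: 2.1193·-0.7124 − 3.7957·-3.5500 = +11.9650 (running +61.8157)
  i=6: 3.7957·2.5097 − 2.9081·-0.7124 = +11.5977 (running +73.4133)
Area = |Σ|/2 = |73.4133|/2 = 36.7067

Area at t=0.156: 36.7067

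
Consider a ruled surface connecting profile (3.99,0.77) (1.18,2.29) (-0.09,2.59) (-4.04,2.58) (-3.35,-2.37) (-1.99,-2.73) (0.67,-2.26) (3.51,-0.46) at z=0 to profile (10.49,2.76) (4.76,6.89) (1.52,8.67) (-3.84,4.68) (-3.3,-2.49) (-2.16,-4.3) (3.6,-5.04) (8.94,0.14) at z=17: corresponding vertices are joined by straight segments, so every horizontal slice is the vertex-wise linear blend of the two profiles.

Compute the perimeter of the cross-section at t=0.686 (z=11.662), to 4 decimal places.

Cross-section at t=0.686: each vertex is (1-t)·p0[i] + t·p1[i].
  v1: (1-0.686)·(3.99,0.77) + 0.686·(10.49,2.76) = (8.4490,2.1351)
  v2: (1-0.686)·(1.18,2.29) + 0.686·(4.76,6.89) = (3.6359,5.4456)
  v3: (1-0.686)·(-0.09,2.59) + 0.686·(1.52,8.67) = (1.0145,6.7609)
  v4: (1-0.686)·(-4.04,2.58) + 0.686·(-3.84,4.68) = (-3.9028,4.0206)
  v5: (1-0.686)·(-3.35,-2.37) + 0.686·(-3.3,-2.49) = (-3.3157,-2.4523)
  v6: (1-0.686)·(-1.99,-2.73) + 0.686·(-2.16,-4.3) = (-2.1066,-3.8070)
  v7: (1-0.686)·(0.67,-2.26) + 0.686·(3.6,-5.04) = (2.6800,-4.1671)
  v8: (1-0.686)·(3.51,-0.46) + 0.686·(8.94,0.14) = (7.2350,-0.0484)
Perimeter = Σ |v_{i+1} − v_i|:
  edge 1→2: √(-4.8131² + 3.3105²) = 5.8417 (running 5.8417)
  edge 2→3: √(-2.6214² + 1.3153²) = 2.9329 (running 8.7746)
  edge 3→4: √(-4.9173² + -2.7403²) = 5.6293 (running 14.4038)
  edge 4→5: √(0.5871² + -6.4729²) = 6.4995 (running 20.9033)
  edge 5→6: √(1.2091² + -1.3547²) = 1.8158 (running 22.7191)
  edge 6→7: √(4.7866² + -0.3601²) = 4.8001 (running 27.5192)
  edge 7→8: √(4.5550² + 4.1187²) = 6.1410 (running 33.6602)
  edge 8→1: √(1.2140² + 2.1835²) = 2.4983 (running 36.1585)
Perimeter = 36.1585

Perimeter at t=0.686: 36.1585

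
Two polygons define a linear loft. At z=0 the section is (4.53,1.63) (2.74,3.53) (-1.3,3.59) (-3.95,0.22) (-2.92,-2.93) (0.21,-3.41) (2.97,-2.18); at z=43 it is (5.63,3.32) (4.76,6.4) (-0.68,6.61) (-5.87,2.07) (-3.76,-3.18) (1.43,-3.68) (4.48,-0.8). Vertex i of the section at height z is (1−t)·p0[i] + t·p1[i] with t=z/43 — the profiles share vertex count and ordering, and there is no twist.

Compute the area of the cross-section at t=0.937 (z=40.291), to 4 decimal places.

Area at t=0.937: 83.2947

Cross-section at t=0.937: each vertex is (1-t)·p0[i] + t·p1[i].
  v1: (1-0.937)·(4.53,1.63) + 0.937·(5.63,3.32) = (5.5607,3.2135)
  v2: (1-0.937)·(2.74,3.53) + 0.937·(4.76,6.4) = (4.6327,6.2192)
  v3: (1-0.937)·(-1.3,3.59) + 0.937·(-0.68,6.61) = (-0.7191,6.4197)
  v4: (1-0.937)·(-3.95,0.22) + 0.937·(-5.87,2.07) = (-5.7490,1.9534)
  v5: (1-0.937)·(-2.92,-2.93) + 0.937·(-3.76,-3.18) = (-3.7071,-3.1643)
  v6: (1-0.937)·(0.21,-3.41) + 0.937·(1.43,-3.68) = (1.3531,-3.6630)
  v7: (1-0.937)·(2.97,-2.18) + 0.937·(4.48,-0.8) = (4.3849,-0.8869)
Shoelace sum Σ(x_i·y_{i+1} − x_{i+1}·y_i):
  i=1: 5.5607·6.2192 − 4.6327·3.2135 = +19.6956 (running +19.6956)
  i=2: 4.6327·6.4197 − -0.7191·6.2192 = +34.2130 (running +53.9086)
  i=3: -0.7191·1.9534 − -5.7490·6.4197 = +35.5027 (running +89.4113)
  i=4: -5.7490·-3.1643 − -3.7071·1.9534 = +25.4330 (running +114.8442)
  i=5: -3.7071·-3.6630 − 1.3531·-3.1643 = +17.8607 (running +132.7049)
  i=6: 1.3531·-0.8869 − 4.3849·-3.6630 = +14.8616 (running +147.5665)
  i=7: 4.3849·3.2135 − 5.5607·-0.8869 = +19.0229 (running +166.5894)
Area = |Σ|/2 = |166.5894|/2 = 83.2947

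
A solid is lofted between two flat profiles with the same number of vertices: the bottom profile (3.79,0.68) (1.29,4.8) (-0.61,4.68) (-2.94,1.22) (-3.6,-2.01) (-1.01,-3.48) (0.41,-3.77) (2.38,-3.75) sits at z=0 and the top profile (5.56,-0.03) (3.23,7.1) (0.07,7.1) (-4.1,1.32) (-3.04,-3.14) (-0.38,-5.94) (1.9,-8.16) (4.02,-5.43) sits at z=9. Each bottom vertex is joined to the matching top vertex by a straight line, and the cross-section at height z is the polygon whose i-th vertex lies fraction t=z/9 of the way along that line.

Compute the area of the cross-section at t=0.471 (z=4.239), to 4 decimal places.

Cross-section at t=0.471: each vertex is (1-t)·p0[i] + t·p1[i].
  v1: (1-0.471)·(3.79,0.68) + 0.471·(5.56,-0.03) = (4.6237,0.3456)
  v2: (1-0.471)·(1.29,4.8) + 0.471·(3.23,7.1) = (2.2037,5.8833)
  v3: (1-0.471)·(-0.61,4.68) + 0.471·(0.07,7.1) = (-0.2897,5.8198)
  v4: (1-0.471)·(-2.94,1.22) + 0.471·(-4.1,1.32) = (-3.4864,1.2671)
  v5: (1-0.471)·(-3.6,-2.01) + 0.471·(-3.04,-3.14) = (-3.3362,-2.5422)
  v6: (1-0.471)·(-1.01,-3.48) + 0.471·(-0.38,-5.94) = (-0.7133,-4.6387)
  v7: (1-0.471)·(0.41,-3.77) + 0.471·(1.9,-8.16) = (1.1118,-5.8377)
  v8: (1-0.471)·(2.38,-3.75) + 0.471·(4.02,-5.43) = (3.1524,-4.5413)
Shoelace sum Σ(x_i·y_{i+1} − x_{i+1}·y_i):
  i=1: 4.6237·5.8833 − 2.2037·0.3456 = +26.4408 (running +26.4408)
  i=2: 2.2037·5.8198 − -0.2897·5.8833 = +14.5299 (running +40.9707)
  i=3: -0.2897·1.2671 − -3.4864·5.8198 = +19.9229 (running +60.8936)
  i=4: -3.4864·-2.5422 − -3.3362·1.2671 = +13.0905 (running +73.9841)
  i=5: -3.3362·-4.6387 − -0.7133·-2.5422 = +13.6624 (running +87.6465)
  i=6: -0.7133·-5.8377 − 1.1118·-4.6387 = +9.3211 (running +96.9675)
  i=7: 1.1118·-4.5413 − 3.1524·-5.8377 = +13.3540 (running +110.3216)
  i=8: 3.1524·0.3456 − 4.6237·-4.5413 = +22.0868 (running +132.4084)
Area = |Σ|/2 = |132.4084|/2 = 66.2042

Area at t=0.471: 66.2042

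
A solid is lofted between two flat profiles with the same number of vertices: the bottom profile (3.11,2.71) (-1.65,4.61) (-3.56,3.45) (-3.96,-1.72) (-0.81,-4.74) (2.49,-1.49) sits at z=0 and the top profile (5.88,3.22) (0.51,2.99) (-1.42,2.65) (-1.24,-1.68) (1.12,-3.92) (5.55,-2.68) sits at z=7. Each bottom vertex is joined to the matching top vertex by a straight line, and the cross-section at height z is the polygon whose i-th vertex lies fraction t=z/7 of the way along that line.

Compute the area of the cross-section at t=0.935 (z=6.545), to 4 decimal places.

Area at t=0.935: 43.3026

Cross-section at t=0.935: each vertex is (1-t)·p0[i] + t·p1[i].
  v1: (1-0.935)·(3.11,2.71) + 0.935·(5.88,3.22) = (5.6999,3.1869)
  v2: (1-0.935)·(-1.65,4.61) + 0.935·(0.51,2.99) = (0.3696,3.0953)
  v3: (1-0.935)·(-3.56,3.45) + 0.935·(-1.42,2.65) = (-1.5591,2.7020)
  v4: (1-0.935)·(-3.96,-1.72) + 0.935·(-1.24,-1.68) = (-1.4168,-1.6826)
  v5: (1-0.935)·(-0.81,-4.74) + 0.935·(1.12,-3.92) = (0.9946,-3.9733)
  v6: (1-0.935)·(2.49,-1.49) + 0.935·(5.55,-2.68) = (5.3511,-2.6027)
Shoelace sum Σ(x_i·y_{i+1} − x_{i+1}·y_i):
  i=1: 5.6999·3.0953 − 0.3696·3.1869 = +16.4652 (running +16.4652)
  i=2: 0.3696·2.7020 − -1.5591·3.0953 = +5.8245 (running +22.2897)
  i=3: -1.5591·-1.6826 − -1.4168·2.7020 = +6.4515 (running +28.7413)
  i=4: -1.4168·-3.9733 − 0.9946·-1.6826 = +7.3028 (running +36.0441)
  i=5: 0.9946·-2.6027 − 5.3511·-3.9733 = +18.6731 (running +54.7171)
  i=6: 5.3511·3.1869 − 5.6999·-2.6027 = +31.8881 (running +86.6053)
Area = |Σ|/2 = |86.6053|/2 = 43.3026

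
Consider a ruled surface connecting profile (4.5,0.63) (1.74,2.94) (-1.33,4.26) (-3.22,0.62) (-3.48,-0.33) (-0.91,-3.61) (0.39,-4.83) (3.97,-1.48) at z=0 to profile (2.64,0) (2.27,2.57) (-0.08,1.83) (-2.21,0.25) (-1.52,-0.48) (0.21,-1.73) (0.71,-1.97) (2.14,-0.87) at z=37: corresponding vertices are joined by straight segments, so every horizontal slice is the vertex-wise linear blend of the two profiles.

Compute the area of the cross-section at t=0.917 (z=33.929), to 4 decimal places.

Area at t=0.917: 14.8431

Cross-section at t=0.917: each vertex is (1-t)·p0[i] + t·p1[i].
  v1: (1-0.917)·(4.5,0.63) + 0.917·(2.64,0) = (2.7944,0.0523)
  v2: (1-0.917)·(1.74,2.94) + 0.917·(2.27,2.57) = (2.2260,2.6007)
  v3: (1-0.917)·(-1.33,4.26) + 0.917·(-0.08,1.83) = (-0.1837,2.0317)
  v4: (1-0.917)·(-3.22,0.62) + 0.917·(-2.21,0.25) = (-2.2938,0.2807)
  v5: (1-0.917)·(-3.48,-0.33) + 0.917·(-1.52,-0.48) = (-1.6827,-0.4675)
  v6: (1-0.917)·(-0.91,-3.61) + 0.917·(0.21,-1.73) = (0.1170,-1.8860)
  v7: (1-0.917)·(0.39,-4.83) + 0.917·(0.71,-1.97) = (0.6834,-2.2074)
  v8: (1-0.917)·(3.97,-1.48) + 0.917·(2.14,-0.87) = (2.2919,-0.9206)
Shoelace sum Σ(x_i·y_{i+1} − x_{i+1}·y_i):
  i=1: 2.7944·2.6007 − 2.2260·0.0523 = +7.1510 (running +7.1510)
  i=2: 2.2260·2.0317 − -0.1837·2.6007 = +5.0004 (running +12.1514)
  i=3: -0.1837·0.2807 − -2.2938·2.0317 = +4.6088 (running +16.7602)
  i=4: -2.2938·-0.4675 − -1.6827·0.2807 = +1.5448 (running +18.3050)
  i=5: -1.6827·-1.8860 − 0.1170·-0.4675 = +3.2283 (running +21.5333)
  i=6: 0.1170·-2.2074 − 0.6834·-1.8860 = +1.0306 (running +22.5640)
  i=7: 0.6834·-0.9206 − 2.2919·-2.2074 = +4.4299 (running +26.9939)
  i=8: 2.2919·0.0523 − 2.7944·-0.9206 = +2.6924 (running +29.6863)
Area = |Σ|/2 = |29.6863|/2 = 14.8431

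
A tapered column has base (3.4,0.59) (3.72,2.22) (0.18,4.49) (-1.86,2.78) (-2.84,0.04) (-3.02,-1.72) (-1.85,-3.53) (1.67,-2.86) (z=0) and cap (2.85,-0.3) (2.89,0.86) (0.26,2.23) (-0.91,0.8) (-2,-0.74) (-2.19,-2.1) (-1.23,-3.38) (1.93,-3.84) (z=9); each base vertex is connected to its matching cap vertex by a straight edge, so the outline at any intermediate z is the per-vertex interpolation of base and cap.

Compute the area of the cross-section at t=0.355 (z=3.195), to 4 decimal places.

Area at t=0.355: 30.6136

Cross-section at t=0.355: each vertex is (1-t)·p0[i] + t·p1[i].
  v1: (1-0.355)·(3.4,0.59) + 0.355·(2.85,-0.3) = (3.2047,0.2741)
  v2: (1-0.355)·(3.72,2.22) + 0.355·(2.89,0.86) = (3.4253,1.7372)
  v3: (1-0.355)·(0.18,4.49) + 0.355·(0.26,2.23) = (0.2084,3.6877)
  v4: (1-0.355)·(-1.86,2.78) + 0.355·(-0.91,0.8) = (-1.5228,2.0771)
  v5: (1-0.355)·(-2.84,0.04) + 0.355·(-2,-0.74) = (-2.5418,-0.2369)
  v6: (1-0.355)·(-3.02,-1.72) + 0.355·(-2.19,-2.1) = (-2.7253,-1.8549)
  v7: (1-0.355)·(-1.85,-3.53) + 0.355·(-1.23,-3.38) = (-1.6299,-3.4768)
  v8: (1-0.355)·(1.67,-2.86) + 0.355·(1.93,-3.84) = (1.7623,-3.2079)
Shoelace sum Σ(x_i·y_{i+1} − x_{i+1}·y_i):
  i=1: 3.2047·1.7372 − 3.4253·0.2741 = +4.6286 (running +4.6286)
  i=2: 3.4253·3.6877 − 0.2084·1.7372 = +12.2696 (running +16.8982)
  i=3: 0.2084·2.0771 − -1.5228·3.6877 = +6.0483 (running +22.9465)
  i=4: -1.5228·-0.2369 − -2.5418·2.0771 = +5.6403 (running +28.5868)
  i=5: -2.5418·-1.8549 − -2.7253·-0.2369 = +4.0691 (running +32.6560)
  i=6: -2.7253·-3.4768 − -1.6299·-1.8549 = +6.4521 (running +39.1080)
  i=7: -1.6299·-3.2079 − 1.7623·-3.4768 = +11.3556 (running +50.4637)
  i=8: 1.7623·0.2741 − 3.2047·-3.2079 = +10.7635 (running +61.2271)
Area = |Σ|/2 = |61.2271|/2 = 30.6136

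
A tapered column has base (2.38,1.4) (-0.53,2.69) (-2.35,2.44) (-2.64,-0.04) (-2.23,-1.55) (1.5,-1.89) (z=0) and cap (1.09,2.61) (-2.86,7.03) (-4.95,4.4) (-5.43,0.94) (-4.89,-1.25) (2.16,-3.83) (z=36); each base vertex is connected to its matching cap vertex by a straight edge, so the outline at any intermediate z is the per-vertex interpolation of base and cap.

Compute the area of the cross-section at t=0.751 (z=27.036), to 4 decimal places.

Cross-section at t=0.751: each vertex is (1-t)·p0[i] + t·p1[i].
  v1: (1-0.751)·(2.38,1.4) + 0.751·(1.09,2.61) = (1.4112,2.3087)
  v2: (1-0.751)·(-0.53,2.69) + 0.751·(-2.86,7.03) = (-2.2798,5.9493)
  v3: (1-0.751)·(-2.35,2.44) + 0.751·(-4.95,4.4) = (-4.3026,3.9120)
  v4: (1-0.751)·(-2.64,-0.04) + 0.751·(-5.43,0.94) = (-4.7353,0.6960)
  v5: (1-0.751)·(-2.23,-1.55) + 0.751·(-4.89,-1.25) = (-4.2277,-1.3247)
  v6: (1-0.751)·(1.5,-1.89) + 0.751·(2.16,-3.83) = (1.9957,-3.3469)
Shoelace sum Σ(x_i·y_{i+1} − x_{i+1}·y_i):
  i=1: 1.4112·5.9493 − -2.2798·2.3087 = +13.6592 (running +13.6592)
  i=2: -2.2798·3.9120 − -4.3026·5.9493 = +16.6790 (running +30.3383)
  i=3: -4.3026·0.6960 − -4.7353·3.9120 = +15.5297 (running +45.8680)
  i=4: -4.7353·-1.3247 − -4.2277·0.6960 = +9.2152 (running +55.0832)
  i=5: -4.2277·-3.3469 − 1.9957·-1.3247 = +16.7934 (running +71.8766)
  i=6: 1.9957·2.3087 − 1.4112·-3.3469 = +9.3306 (running +81.2072)
Area = |Σ|/2 = |81.2072|/2 = 40.6036

Area at t=0.751: 40.6036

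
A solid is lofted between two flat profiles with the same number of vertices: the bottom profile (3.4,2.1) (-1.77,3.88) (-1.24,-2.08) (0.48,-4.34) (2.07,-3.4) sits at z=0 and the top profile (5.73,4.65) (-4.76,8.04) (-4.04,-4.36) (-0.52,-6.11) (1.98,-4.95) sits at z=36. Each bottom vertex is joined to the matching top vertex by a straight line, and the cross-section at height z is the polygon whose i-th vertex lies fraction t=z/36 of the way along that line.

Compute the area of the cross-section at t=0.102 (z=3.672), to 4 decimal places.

Cross-section at t=0.102: each vertex is (1-t)·p0[i] + t·p1[i].
  v1: (1-0.102)·(3.4,2.1) + 0.102·(5.73,4.65) = (3.6377,2.3601)
  v2: (1-0.102)·(-1.77,3.88) + 0.102·(-4.76,8.04) = (-2.0750,4.3043)
  v3: (1-0.102)·(-1.24,-2.08) + 0.102·(-4.04,-4.36) = (-1.5256,-2.3126)
  v4: (1-0.102)·(0.48,-4.34) + 0.102·(-0.52,-6.11) = (0.3780,-4.5205)
  v5: (1-0.102)·(2.07,-3.4) + 0.102·(1.98,-4.95) = (2.0608,-3.5581)
Shoelace sum Σ(x_i·y_{i+1} − x_{i+1}·y_i):
  i=1: 3.6377·4.3043 − -2.0750·2.3601 = +20.5548 (running +20.5548)
  i=2: -2.0750·-2.3126 − -1.5256·4.3043 = +11.3652 (running +31.9200)
  i=3: -1.5256·-4.5205 − 0.3780·-2.3126 = +7.7707 (running +39.6907)
  i=4: 0.3780·-3.5581 − 2.0608·-4.5205 = +7.9711 (running +47.6617)
  i=5: 2.0608·2.3601 − 3.6377·-3.5581 = +17.8069 (running +65.4686)
Area = |Σ|/2 = |65.4686|/2 = 32.7343

Area at t=0.102: 32.7343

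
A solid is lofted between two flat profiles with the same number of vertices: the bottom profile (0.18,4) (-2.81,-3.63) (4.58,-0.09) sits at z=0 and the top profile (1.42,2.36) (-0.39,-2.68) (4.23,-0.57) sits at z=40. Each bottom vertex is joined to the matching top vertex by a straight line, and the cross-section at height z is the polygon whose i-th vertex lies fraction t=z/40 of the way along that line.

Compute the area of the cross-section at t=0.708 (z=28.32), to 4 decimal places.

Area at t=0.708: 13.0106

Cross-section at t=0.708: each vertex is (1-t)·p0[i] + t·p1[i].
  v1: (1-0.708)·(0.18,4) + 0.708·(1.42,2.36) = (1.0579,2.8389)
  v2: (1-0.708)·(-2.81,-3.63) + 0.708·(-0.39,-2.68) = (-1.0966,-2.9574)
  v3: (1-0.708)·(4.58,-0.09) + 0.708·(4.23,-0.57) = (4.3322,-0.4298)
Shoelace sum Σ(x_i·y_{i+1} − x_{i+1}·y_i):
  i=1: 1.0579·-2.9574 − -1.0966·2.8389 = -0.0155 (running -0.0155)
  i=2: -1.0966·-0.4298 − 4.3322·-2.9574 = +13.2834 (running +13.2680)
  i=3: 4.3322·2.8389 − 1.0579·-0.4298 = +12.7533 (running +26.0213)
Area = |Σ|/2 = |26.0213|/2 = 13.0106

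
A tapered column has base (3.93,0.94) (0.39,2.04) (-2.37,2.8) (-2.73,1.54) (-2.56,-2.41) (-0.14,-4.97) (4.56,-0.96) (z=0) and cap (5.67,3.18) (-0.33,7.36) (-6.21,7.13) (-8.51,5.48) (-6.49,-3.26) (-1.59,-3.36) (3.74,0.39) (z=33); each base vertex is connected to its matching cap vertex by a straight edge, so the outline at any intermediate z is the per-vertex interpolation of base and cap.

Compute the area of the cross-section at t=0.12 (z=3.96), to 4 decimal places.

Area at t=0.12: 41.8144

Cross-section at t=0.12: each vertex is (1-t)·p0[i] + t·p1[i].
  v1: (1-0.12)·(3.93,0.94) + 0.12·(5.67,3.18) = (4.1388,1.2088)
  v2: (1-0.12)·(0.39,2.04) + 0.12·(-0.33,7.36) = (0.3036,2.6784)
  v3: (1-0.12)·(-2.37,2.8) + 0.12·(-6.21,7.13) = (-2.8308,3.3196)
  v4: (1-0.12)·(-2.73,1.54) + 0.12·(-8.51,5.48) = (-3.4236,2.0128)
  v5: (1-0.12)·(-2.56,-2.41) + 0.12·(-6.49,-3.26) = (-3.0316,-2.5120)
  v6: (1-0.12)·(-0.14,-4.97) + 0.12·(-1.59,-3.36) = (-0.3140,-4.7768)
  v7: (1-0.12)·(4.56,-0.96) + 0.12·(3.74,0.39) = (4.4616,-0.7980)
Shoelace sum Σ(x_i·y_{i+1} − x_{i+1}·y_i):
  i=1: 4.1388·2.6784 − 0.3036·1.2088 = +10.7184 (running +10.7184)
  i=2: 0.3036·3.3196 − -2.8308·2.6784 = +8.5898 (running +19.3082)
  i=3: -2.8308·2.0128 − -3.4236·3.3196 = +5.6671 (running +24.9754)
  i=4: -3.4236·-2.5120 − -3.0316·2.0128 = +14.7021 (running +39.6775)
  i=5: -3.0316·-4.7768 − -0.3140·-2.5120 = +13.6926 (running +53.3700)
  i=6: -0.3140·-0.7980 − 4.4616·-4.7768 = +21.5627 (running +74.9328)
  i=7: 4.4616·1.2088 − 4.1388·-0.7980 = +8.6959 (running +83.6287)
Area = |Σ|/2 = |83.6287|/2 = 41.8144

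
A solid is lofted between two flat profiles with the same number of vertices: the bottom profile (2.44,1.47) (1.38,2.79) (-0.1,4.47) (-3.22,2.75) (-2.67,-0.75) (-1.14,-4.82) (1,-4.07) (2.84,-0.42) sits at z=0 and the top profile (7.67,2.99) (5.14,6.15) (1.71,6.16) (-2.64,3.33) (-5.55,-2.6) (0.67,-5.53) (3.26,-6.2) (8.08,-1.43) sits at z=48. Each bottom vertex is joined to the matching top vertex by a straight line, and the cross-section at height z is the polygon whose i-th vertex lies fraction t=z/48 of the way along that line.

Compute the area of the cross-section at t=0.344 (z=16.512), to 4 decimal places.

Area at t=0.344: 58.6856

Cross-section at t=0.344: each vertex is (1-t)·p0[i] + t·p1[i].
  v1: (1-0.344)·(2.44,1.47) + 0.344·(7.67,2.99) = (4.2391,1.9929)
  v2: (1-0.344)·(1.38,2.79) + 0.344·(5.14,6.15) = (2.6734,3.9458)
  v3: (1-0.344)·(-0.1,4.47) + 0.344·(1.71,6.16) = (0.5226,5.0514)
  v4: (1-0.344)·(-3.22,2.75) + 0.344·(-2.64,3.33) = (-3.0205,2.9495)
  v5: (1-0.344)·(-2.67,-0.75) + 0.344·(-5.55,-2.6) = (-3.6607,-1.3864)
  v6: (1-0.344)·(-1.14,-4.82) + 0.344·(0.67,-5.53) = (-0.5174,-5.0642)
  v7: (1-0.344)·(1,-4.07) + 0.344·(3.26,-6.2) = (1.7774,-4.8027)
  v8: (1-0.344)·(2.84,-0.42) + 0.344·(8.08,-1.43) = (4.6426,-0.7674)
Shoelace sum Σ(x_i·y_{i+1} − x_{i+1}·y_i):
  i=1: 4.2391·3.9458 − 2.6734·1.9929 = +11.3990 (running +11.3990)
  i=2: 2.6734·5.0514 − 0.5226·3.9458 = +11.4423 (running +22.8413)
  i=3: 0.5226·2.9495 − -3.0205·5.0514 = +16.7991 (running +39.6404)
  i=4: -3.0205·-1.3864 − -3.6607·2.9495 = +14.9850 (running +54.6253)
  i=5: -3.6607·-5.0642 − -0.5174·-1.3864 = +17.8215 (running +72.4468)
  i=6: -0.5174·-4.8027 − 1.7774·-5.0642 = +11.4861 (running +83.9329)
  i=7: 1.7774·-0.7674 − 4.6426·-4.8027 = +20.9328 (running +104.8658)
  i=8: 4.6426·1.9929 − 4.2391·-0.7674 = +12.5053 (running +117.3711)
Area = |Σ|/2 = |117.3711|/2 = 58.6856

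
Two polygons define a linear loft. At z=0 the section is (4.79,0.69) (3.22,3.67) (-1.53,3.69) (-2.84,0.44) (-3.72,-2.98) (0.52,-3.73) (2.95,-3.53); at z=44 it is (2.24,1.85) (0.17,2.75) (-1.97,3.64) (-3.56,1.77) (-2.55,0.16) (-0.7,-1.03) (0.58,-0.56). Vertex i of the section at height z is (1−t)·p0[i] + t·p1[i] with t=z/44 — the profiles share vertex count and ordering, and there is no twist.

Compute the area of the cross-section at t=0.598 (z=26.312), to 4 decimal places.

Area at t=0.598: 26.8332

Cross-section at t=0.598: each vertex is (1-t)·p0[i] + t·p1[i].
  v1: (1-0.598)·(4.79,0.69) + 0.598·(2.24,1.85) = (3.2651,1.3837)
  v2: (1-0.598)·(3.22,3.67) + 0.598·(0.17,2.75) = (1.3961,3.1198)
  v3: (1-0.598)·(-1.53,3.69) + 0.598·(-1.97,3.64) = (-1.7931,3.6601)
  v4: (1-0.598)·(-2.84,0.44) + 0.598·(-3.56,1.77) = (-3.2706,1.2353)
  v5: (1-0.598)·(-3.72,-2.98) + 0.598·(-2.55,0.16) = (-3.0203,-1.1023)
  v6: (1-0.598)·(0.52,-3.73) + 0.598·(-0.7,-1.03) = (-0.2096,-2.1154)
  v7: (1-0.598)·(2.95,-3.53) + 0.598·(0.58,-0.56) = (1.5327,-1.7539)
Shoelace sum Σ(x_i·y_{i+1} − x_{i+1}·y_i):
  i=1: 3.2651·3.1198 − 1.3961·1.3837 = +8.2548 (running +8.2548)
  i=2: 1.3961·3.6601 − -1.7931·3.1198 = +10.7041 (running +18.9589)
  i=3: -1.7931·1.2353 − -3.2706·3.6601 = +9.7555 (running +28.7144)
  i=4: -3.2706·-1.1023 − -3.0203·1.2353 = +7.3362 (running +36.0506)
  i=5: -3.0203·-2.1154 − -0.2096·-1.1023 = +6.1582 (running +42.2089)
  i=6: -0.2096·-1.7539 − 1.5327·-2.1154 = +3.6099 (running +45.8188)
  i=7: 1.5327·1.3837 − 3.2651·-1.7539 = +7.8476 (running +53.6664)
Area = |Σ|/2 = |53.6664|/2 = 26.8332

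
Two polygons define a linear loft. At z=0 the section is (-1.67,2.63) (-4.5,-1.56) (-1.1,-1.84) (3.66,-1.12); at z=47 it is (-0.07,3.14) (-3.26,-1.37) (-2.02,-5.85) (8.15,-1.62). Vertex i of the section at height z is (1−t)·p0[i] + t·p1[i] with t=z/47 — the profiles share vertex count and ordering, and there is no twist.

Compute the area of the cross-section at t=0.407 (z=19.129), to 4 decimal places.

Area at t=0.407: 29.8801

Cross-section at t=0.407: each vertex is (1-t)·p0[i] + t·p1[i].
  v1: (1-0.407)·(-1.67,2.63) + 0.407·(-0.07,3.14) = (-1.0188,2.8376)
  v2: (1-0.407)·(-4.5,-1.56) + 0.407·(-3.26,-1.37) = (-3.9953,-1.4827)
  v3: (1-0.407)·(-1.1,-1.84) + 0.407·(-2.02,-5.85) = (-1.4744,-3.4721)
  v4: (1-0.407)·(3.66,-1.12) + 0.407·(8.15,-1.62) = (5.4874,-1.3235)
Shoelace sum Σ(x_i·y_{i+1} − x_{i+1}·y_i):
  i=1: -1.0188·-1.4827 − -3.9953·2.8376 = +12.8475 (running +12.8475)
  i=2: -3.9953·-3.4721 − -1.4744·-1.4827 = +11.6859 (running +24.5335)
  i=3: -1.4744·-1.3235 − 5.4874·-3.4721 = +21.0042 (running +45.5376)
  i=4: 5.4874·2.8376 − -1.0188·-1.3235 = +14.2226 (running +59.7602)
Area = |Σ|/2 = |59.7602|/2 = 29.8801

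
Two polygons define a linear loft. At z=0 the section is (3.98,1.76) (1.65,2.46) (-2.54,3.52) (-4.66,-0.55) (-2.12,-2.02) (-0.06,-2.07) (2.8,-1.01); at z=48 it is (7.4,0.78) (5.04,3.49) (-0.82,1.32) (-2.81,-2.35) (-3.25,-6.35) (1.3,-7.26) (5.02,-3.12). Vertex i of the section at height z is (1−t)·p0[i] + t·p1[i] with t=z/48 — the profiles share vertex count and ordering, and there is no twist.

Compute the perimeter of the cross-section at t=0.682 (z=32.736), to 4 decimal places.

Cross-section at t=0.682: each vertex is (1-t)·p0[i] + t·p1[i].
  v1: (1-0.682)·(3.98,1.76) + 0.682·(7.4,0.78) = (6.3124,1.0916)
  v2: (1-0.682)·(1.65,2.46) + 0.682·(5.04,3.49) = (3.9620,3.1625)
  v3: (1-0.682)·(-2.54,3.52) + 0.682·(-0.82,1.32) = (-1.3670,2.0196)
  v4: (1-0.682)·(-4.66,-0.55) + 0.682·(-2.81,-2.35) = (-3.3983,-1.7776)
  v5: (1-0.682)·(-2.12,-2.02) + 0.682·(-3.25,-6.35) = (-2.8907,-4.9731)
  v6: (1-0.682)·(-0.06,-2.07) + 0.682·(1.3,-7.26) = (0.8675,-5.6096)
  v7: (1-0.682)·(2.8,-1.01) + 0.682·(5.02,-3.12) = (4.3140,-2.4490)
Perimeter = Σ |v_{i+1} − v_i|:
  edge 1→2: √(-2.3505² + 2.0708²) = 3.1326 (running 3.1326)
  edge 2→3: √(-5.3289² + -1.1429²) = 5.4501 (running 8.5827)
  edge 3→4: √(-2.0313² + -3.7972²) = 4.3064 (running 12.8891)
  edge 4→5: √(0.5076² + -3.1955²) = 3.2355 (running 16.1246)
  edge 5→6: √(3.7582² + -0.6365²) = 3.8117 (running 19.9363)
  edge 6→7: √(3.4465² + 3.1606²) = 4.6763 (running 24.6126)
  edge 7→1: √(1.9984² + 3.5407²) = 4.0657 (running 28.6783)
Perimeter = 28.6783

Perimeter at t=0.682: 28.6783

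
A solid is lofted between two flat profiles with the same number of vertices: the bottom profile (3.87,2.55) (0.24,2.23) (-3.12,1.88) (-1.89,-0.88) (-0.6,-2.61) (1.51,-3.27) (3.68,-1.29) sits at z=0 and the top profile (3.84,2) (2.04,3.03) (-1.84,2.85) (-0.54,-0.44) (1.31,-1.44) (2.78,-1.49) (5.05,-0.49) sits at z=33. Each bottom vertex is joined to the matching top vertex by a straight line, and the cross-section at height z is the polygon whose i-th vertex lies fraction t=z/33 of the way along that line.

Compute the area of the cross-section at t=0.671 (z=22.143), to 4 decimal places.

Area at t=0.671: 23.5079

Cross-section at t=0.671: each vertex is (1-t)·p0[i] + t·p1[i].
  v1: (1-0.671)·(3.87,2.55) + 0.671·(3.84,2) = (3.8499,2.1810)
  v2: (1-0.671)·(0.24,2.23) + 0.671·(2.04,3.03) = (1.4478,2.7668)
  v3: (1-0.671)·(-3.12,1.88) + 0.671·(-1.84,2.85) = (-2.2611,2.5309)
  v4: (1-0.671)·(-1.89,-0.88) + 0.671·(-0.54,-0.44) = (-0.9841,-0.5848)
  v5: (1-0.671)·(-0.6,-2.61) + 0.671·(1.31,-1.44) = (0.6816,-1.8249)
  v6: (1-0.671)·(1.51,-3.27) + 0.671·(2.78,-1.49) = (2.3622,-2.0756)
  v7: (1-0.671)·(3.68,-1.29) + 0.671·(5.05,-0.49) = (4.5993,-0.7532)
Shoelace sum Σ(x_i·y_{i+1} − x_{i+1}·y_i):
  i=1: 3.8499·2.7668 − 1.4478·2.1810 = +7.4942 (running +7.4942)
  i=2: 1.4478·2.5309 − -2.2611·2.7668 = +9.9203 (running +17.4145)
  i=3: -2.2611·-0.5848 − -0.9841·2.5309 = +3.8130 (running +21.2275)
  i=4: -0.9841·-1.8249 − 0.6816·-0.5848 = +2.1946 (running +23.4221)
  i=5: 0.6816·-2.0756 − 2.3622·-1.8249 = +2.8960 (running +26.3181)
  i=6: 2.3622·-0.7532 − 4.5993·-2.0756 = +7.7672 (running +34.0852)
  i=7: 4.5993·2.1810 − 3.8499·-0.7532 = +12.9305 (running +47.0157)
Area = |Σ|/2 = |47.0157|/2 = 23.5079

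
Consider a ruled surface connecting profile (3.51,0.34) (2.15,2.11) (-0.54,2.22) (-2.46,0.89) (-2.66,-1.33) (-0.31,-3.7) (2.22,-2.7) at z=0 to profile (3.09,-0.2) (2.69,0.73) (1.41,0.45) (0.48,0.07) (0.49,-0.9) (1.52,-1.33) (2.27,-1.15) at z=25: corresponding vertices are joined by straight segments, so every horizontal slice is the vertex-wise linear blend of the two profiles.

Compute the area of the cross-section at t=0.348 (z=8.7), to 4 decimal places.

Area at t=0.348: 15.9491

Cross-section at t=0.348: each vertex is (1-t)·p0[i] + t·p1[i].
  v1: (1-0.348)·(3.51,0.34) + 0.348·(3.09,-0.2) = (3.3638,0.1521)
  v2: (1-0.348)·(2.15,2.11) + 0.348·(2.69,0.73) = (2.3379,1.6298)
  v3: (1-0.348)·(-0.54,2.22) + 0.348·(1.41,0.45) = (0.1386,1.6040)
  v4: (1-0.348)·(-2.46,0.89) + 0.348·(0.48,0.07) = (-1.4369,0.6046)
  v5: (1-0.348)·(-2.66,-1.33) + 0.348·(0.49,-0.9) = (-1.5638,-1.1804)
  v6: (1-0.348)·(-0.31,-3.7) + 0.348·(1.52,-1.33) = (0.3268,-2.8752)
  v7: (1-0.348)·(2.22,-2.7) + 0.348·(2.27,-1.15) = (2.2374,-2.1606)
Shoelace sum Σ(x_i·y_{i+1} − x_{i+1}·y_i):
  i=1: 3.3638·1.6298 − 2.3379·0.1521 = +5.1267 (running +5.1267)
  i=2: 2.3379·1.6040 − 0.1386·1.6298 = +3.5242 (running +8.6509)
  i=3: 0.1386·0.6046 − -1.4369·1.6040 = +2.3886 (running +11.0395)
  i=4: -1.4369·-1.1804 − -1.5638·0.6046 = +2.6416 (running +13.6811)
  i=5: -1.5638·-2.8752 − 0.3268·-1.1804 = +4.8821 (running +18.5632)
  i=6: 0.3268·-2.1606 − 2.2374·-2.8752 = +5.7269 (running +24.2901)
  i=7: 2.2374·0.1521 − 3.3638·-2.1606 = +7.6082 (running +31.8983)
Area = |Σ|/2 = |31.8983|/2 = 15.9491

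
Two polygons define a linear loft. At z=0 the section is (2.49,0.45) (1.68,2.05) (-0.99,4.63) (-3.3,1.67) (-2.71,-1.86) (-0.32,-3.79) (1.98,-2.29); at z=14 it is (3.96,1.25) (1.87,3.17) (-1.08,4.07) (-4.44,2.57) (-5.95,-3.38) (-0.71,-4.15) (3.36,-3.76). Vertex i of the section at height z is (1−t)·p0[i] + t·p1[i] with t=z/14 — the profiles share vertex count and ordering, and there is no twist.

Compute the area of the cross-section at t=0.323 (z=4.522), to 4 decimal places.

Area at t=0.323: 40.3417

Cross-section at t=0.323: each vertex is (1-t)·p0[i] + t·p1[i].
  v1: (1-0.323)·(2.49,0.45) + 0.323·(3.96,1.25) = (2.9648,0.7084)
  v2: (1-0.323)·(1.68,2.05) + 0.323·(1.87,3.17) = (1.7414,2.4118)
  v3: (1-0.323)·(-0.99,4.63) + 0.323·(-1.08,4.07) = (-1.0191,4.4491)
  v4: (1-0.323)·(-3.3,1.67) + 0.323·(-4.44,2.57) = (-3.6682,1.9607)
  v5: (1-0.323)·(-2.71,-1.86) + 0.323·(-5.95,-3.38) = (-3.7565,-2.3510)
  v6: (1-0.323)·(-0.32,-3.79) + 0.323·(-0.71,-4.15) = (-0.4460,-3.9063)
  v7: (1-0.323)·(1.98,-2.29) + 0.323·(3.36,-3.76) = (2.4257,-2.7648)
Shoelace sum Σ(x_i·y_{i+1} − x_{i+1}·y_i):
  i=1: 2.9648·2.4118 − 1.7414·0.7084 = +5.9168 (running +5.9168)
  i=2: 1.7414·4.4491 − -1.0191·2.4118 = +10.2053 (running +16.1221)
  i=3: -1.0191·1.9607 − -3.6682·4.4491 = +14.3223 (running +30.4444)
  i=4: -3.6682·-2.3510 − -3.7565·1.9607 = +15.9892 (running +46.4336)
  i=5: -3.7565·-3.9063 − -0.4460·-2.3510 = +13.6256 (running +60.0592)
  i=6: -0.4460·-2.7648 − 2.4257·-3.9063 = +10.7086 (running +70.7679)
  i=7: 2.4257·0.7084 − 2.9648·-2.7648 = +9.9155 (running +80.6834)
Area = |Σ|/2 = |80.6834|/2 = 40.3417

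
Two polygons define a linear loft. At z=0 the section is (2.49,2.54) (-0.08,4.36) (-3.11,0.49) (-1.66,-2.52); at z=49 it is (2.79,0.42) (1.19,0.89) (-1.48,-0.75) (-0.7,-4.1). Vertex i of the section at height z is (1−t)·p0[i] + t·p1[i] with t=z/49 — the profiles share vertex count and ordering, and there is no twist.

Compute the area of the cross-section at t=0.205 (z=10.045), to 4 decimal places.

Cross-section at t=0.205: each vertex is (1-t)·p0[i] + t·p1[i].
  v1: (1-0.205)·(2.49,2.54) + 0.205·(2.79,0.42) = (2.5515,2.1054)
  v2: (1-0.205)·(-0.08,4.36) + 0.205·(1.19,0.89) = (0.1803,3.6487)
  v3: (1-0.205)·(-3.11,0.49) + 0.205·(-1.48,-0.75) = (-2.7758,0.2358)
  v4: (1-0.205)·(-1.66,-2.52) + 0.205·(-0.7,-4.1) = (-1.4632,-2.8439)
Shoelace sum Σ(x_i·y_{i+1} − x_{i+1}·y_i):
  i=1: 2.5515·3.6487 − 0.1803·2.1054 = +8.9298 (running +8.9298)
  i=2: 0.1803·0.2358 − -2.7758·3.6487 = +10.1706 (running +19.1005)
  i=3: -2.7758·-2.8439 − -1.4632·0.2358 = +8.2393 (running +27.3397)
  i=4: -1.4632·2.1054 − 2.5515·-2.8439 = +4.1756 (running +31.5153)
Area = |Σ|/2 = |31.5153|/2 = 15.7577

Area at t=0.205: 15.7577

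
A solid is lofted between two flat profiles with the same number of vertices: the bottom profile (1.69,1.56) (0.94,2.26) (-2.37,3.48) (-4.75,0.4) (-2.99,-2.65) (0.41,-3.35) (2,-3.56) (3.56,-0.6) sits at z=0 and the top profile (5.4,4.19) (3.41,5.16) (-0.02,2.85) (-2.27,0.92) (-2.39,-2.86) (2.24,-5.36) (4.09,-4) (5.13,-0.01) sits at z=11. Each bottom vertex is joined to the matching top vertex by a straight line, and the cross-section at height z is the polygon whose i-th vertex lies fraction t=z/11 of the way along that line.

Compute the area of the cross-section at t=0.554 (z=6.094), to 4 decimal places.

Area at t=0.554: 47.3668

Cross-section at t=0.554: each vertex is (1-t)·p0[i] + t·p1[i].
  v1: (1-0.554)·(1.69,1.56) + 0.554·(5.4,4.19) = (3.7453,3.0170)
  v2: (1-0.554)·(0.94,2.26) + 0.554·(3.41,5.16) = (2.3084,3.8666)
  v3: (1-0.554)·(-2.37,3.48) + 0.554·(-0.02,2.85) = (-1.0681,3.1310)
  v4: (1-0.554)·(-4.75,0.4) + 0.554·(-2.27,0.92) = (-3.3761,0.6881)
  v5: (1-0.554)·(-2.99,-2.65) + 0.554·(-2.39,-2.86) = (-2.6576,-2.7663)
  v6: (1-0.554)·(0.41,-3.35) + 0.554·(2.24,-5.36) = (1.4238,-4.4635)
  v7: (1-0.554)·(2,-3.56) + 0.554·(4.09,-4) = (3.1579,-3.8038)
  v8: (1-0.554)·(3.56,-0.6) + 0.554·(5.13,-0.01) = (4.4298,-0.2731)
Shoelace sum Σ(x_i·y_{i+1} − x_{i+1}·y_i):
  i=1: 3.7453·3.8666 − 2.3084·3.0170 = +7.5173 (running +7.5173)
  i=2: 2.3084·3.1310 − -1.0681·3.8666 = +11.3574 (running +18.8747)
  i=3: -1.0681·0.6881 − -3.3761·3.1310 = +9.8355 (running +28.7102)
  i=4: -3.3761·-2.7663 − -2.6576·0.6881 = +11.1680 (running +39.8782)
  i=5: -2.6576·-4.4635 − 1.4238·-2.7663 = +15.8011 (running +55.6793)
  i=6: 1.4238·-3.8038 − 3.1579·-4.4635 = +8.6794 (running +64.3587)
  i=7: 3.1579·-0.2731 − 4.4298·-3.8038 = +15.9873 (running +80.3460)
  i=8: 4.4298·3.0170 − 3.7453·-0.2731 = +14.3877 (running +94.7337)
Area = |Σ|/2 = |94.7337|/2 = 47.3668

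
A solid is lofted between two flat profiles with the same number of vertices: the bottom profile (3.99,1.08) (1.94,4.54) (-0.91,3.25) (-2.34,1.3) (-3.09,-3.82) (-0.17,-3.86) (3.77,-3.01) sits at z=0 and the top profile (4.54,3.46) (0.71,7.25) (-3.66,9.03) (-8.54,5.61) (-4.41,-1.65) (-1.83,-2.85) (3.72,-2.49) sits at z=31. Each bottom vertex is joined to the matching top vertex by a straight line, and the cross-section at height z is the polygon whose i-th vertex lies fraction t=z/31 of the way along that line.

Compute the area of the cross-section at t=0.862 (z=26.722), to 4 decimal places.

Area at t=0.862: 94.2993

Cross-section at t=0.862: each vertex is (1-t)·p0[i] + t·p1[i].
  v1: (1-0.862)·(3.99,1.08) + 0.862·(4.54,3.46) = (4.4641,3.1316)
  v2: (1-0.862)·(1.94,4.54) + 0.862·(0.71,7.25) = (0.8797,6.8760)
  v3: (1-0.862)·(-0.91,3.25) + 0.862·(-3.66,9.03) = (-3.2805,8.2324)
  v4: (1-0.862)·(-2.34,1.3) + 0.862·(-8.54,5.61) = (-7.6844,5.0152)
  v5: (1-0.862)·(-3.09,-3.82) + 0.862·(-4.41,-1.65) = (-4.2278,-1.9495)
  v6: (1-0.862)·(-0.17,-3.86) + 0.862·(-1.83,-2.85) = (-1.6009,-2.9894)
  v7: (1-0.862)·(3.77,-3.01) + 0.862·(3.72,-2.49) = (3.7269,-2.5618)
Shoelace sum Σ(x_i·y_{i+1} − x_{i+1}·y_i):
  i=1: 4.4641·6.8760 − 0.8797·3.1316 = +27.9403 (running +27.9403)
  i=2: 0.8797·8.2324 − -3.2805·6.8760 = +29.7991 (running +57.7394)
  i=3: -3.2805·5.0152 − -7.6844·8.2324 = +46.8083 (running +104.5477)
  i=4: -7.6844·-1.9495 − -4.2278·5.0152 = +36.1840 (running +140.7317)
  i=5: -4.2278·-2.9894 − -1.6009·-1.9495 = +9.5177 (running +150.2494)
  i=6: -1.6009·-2.5618 − 3.7269·-2.9894 = +15.2423 (running +165.4917)
  i=7: 3.7269·3.1316 − 4.4641·-2.5618 = +23.1070 (running +188.5986)
Area = |Σ|/2 = |188.5986|/2 = 94.2993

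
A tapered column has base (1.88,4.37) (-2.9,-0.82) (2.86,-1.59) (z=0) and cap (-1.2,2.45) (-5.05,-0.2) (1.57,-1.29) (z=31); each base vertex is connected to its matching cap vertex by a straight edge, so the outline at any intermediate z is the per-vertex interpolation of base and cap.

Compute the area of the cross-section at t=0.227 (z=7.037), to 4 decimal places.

Cross-section at t=0.227: each vertex is (1-t)·p0[i] + t·p1[i].
  v1: (1-0.227)·(1.88,4.37) + 0.227·(-1.2,2.45) = (1.1808,3.9342)
  v2: (1-0.227)·(-2.9,-0.82) + 0.227·(-5.05,-0.2) = (-3.3880,-0.6793)
  v3: (1-0.227)·(2.86,-1.59) + 0.227·(1.57,-1.29) = (2.5672,-1.5219)
Shoelace sum Σ(x_i·y_{i+1} − x_{i+1}·y_i):
  i=1: 1.1808·-0.6793 − -3.3880·3.9342 = +12.5270 (running +12.5270)
  i=2: -3.3880·-1.5219 − 2.5672·-0.6793 = +6.9000 (running +19.4271)
  i=3: 2.5672·3.9342 − 1.1808·-1.5219 = +11.8968 (running +31.3239)
Area = |Σ|/2 = |31.3239|/2 = 15.6619

Area at t=0.227: 15.6619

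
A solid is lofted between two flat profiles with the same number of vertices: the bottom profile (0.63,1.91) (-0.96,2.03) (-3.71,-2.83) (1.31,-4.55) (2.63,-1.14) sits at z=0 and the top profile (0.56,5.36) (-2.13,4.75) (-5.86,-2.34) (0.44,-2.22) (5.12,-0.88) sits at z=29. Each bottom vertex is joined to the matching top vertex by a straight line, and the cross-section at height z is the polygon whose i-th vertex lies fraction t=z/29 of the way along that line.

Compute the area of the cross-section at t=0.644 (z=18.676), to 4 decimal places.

Area at t=0.644: 40.2647

Cross-section at t=0.644: each vertex is (1-t)·p0[i] + t·p1[i].
  v1: (1-0.644)·(0.63,1.91) + 0.644·(0.56,5.36) = (0.5849,4.1318)
  v2: (1-0.644)·(-0.96,2.03) + 0.644·(-2.13,4.75) = (-1.7135,3.7817)
  v3: (1-0.644)·(-3.71,-2.83) + 0.644·(-5.86,-2.34) = (-5.0946,-2.5144)
  v4: (1-0.644)·(1.31,-4.55) + 0.644·(0.44,-2.22) = (0.7497,-3.0495)
  v5: (1-0.644)·(2.63,-1.14) + 0.644·(5.12,-0.88) = (4.2336,-0.9726)
Shoelace sum Σ(x_i·y_{i+1} − x_{i+1}·y_i):
  i=1: 0.5849·3.7817 − -1.7135·4.1318 = +9.2917 (running +9.2917)
  i=2: -1.7135·-2.5144 − -5.0946·3.7817 = +23.5746 (running +32.8663)
  i=3: -5.0946·-3.0495 − 0.7497·-2.5144 = +17.4210 (running +50.2873)
  i=4: 0.7497·-0.9726 − 4.2336·-3.0495 = +12.1810 (running +62.4683)
  i=5: 4.2336·4.1318 − 0.5849·-0.9726 = +18.0611 (running +80.5294)
Area = |Σ|/2 = |80.5294|/2 = 40.2647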